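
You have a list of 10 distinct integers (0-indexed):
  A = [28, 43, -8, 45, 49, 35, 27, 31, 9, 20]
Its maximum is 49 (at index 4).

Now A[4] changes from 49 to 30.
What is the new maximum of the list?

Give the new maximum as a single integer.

Answer: 45

Derivation:
Old max = 49 (at index 4)
Change: A[4] 49 -> 30
Changed element WAS the max -> may need rescan.
  Max of remaining elements: 45
  New max = max(30, 45) = 45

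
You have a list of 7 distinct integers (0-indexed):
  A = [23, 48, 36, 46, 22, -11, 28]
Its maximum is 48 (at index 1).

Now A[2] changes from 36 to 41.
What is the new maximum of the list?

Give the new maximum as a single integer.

Old max = 48 (at index 1)
Change: A[2] 36 -> 41
Changed element was NOT the old max.
  New max = max(old_max, new_val) = max(48, 41) = 48

Answer: 48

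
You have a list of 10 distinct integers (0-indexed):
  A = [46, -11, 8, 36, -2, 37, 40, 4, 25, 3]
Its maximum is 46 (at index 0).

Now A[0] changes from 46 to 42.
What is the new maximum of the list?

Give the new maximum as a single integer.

Old max = 46 (at index 0)
Change: A[0] 46 -> 42
Changed element WAS the max -> may need rescan.
  Max of remaining elements: 40
  New max = max(42, 40) = 42

Answer: 42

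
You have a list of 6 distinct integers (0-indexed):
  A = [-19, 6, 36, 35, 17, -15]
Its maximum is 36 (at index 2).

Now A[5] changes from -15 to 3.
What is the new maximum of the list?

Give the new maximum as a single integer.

Old max = 36 (at index 2)
Change: A[5] -15 -> 3
Changed element was NOT the old max.
  New max = max(old_max, new_val) = max(36, 3) = 36

Answer: 36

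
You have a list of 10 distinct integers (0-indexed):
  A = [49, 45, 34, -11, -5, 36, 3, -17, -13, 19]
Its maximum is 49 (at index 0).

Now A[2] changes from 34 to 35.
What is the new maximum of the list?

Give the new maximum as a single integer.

Answer: 49

Derivation:
Old max = 49 (at index 0)
Change: A[2] 34 -> 35
Changed element was NOT the old max.
  New max = max(old_max, new_val) = max(49, 35) = 49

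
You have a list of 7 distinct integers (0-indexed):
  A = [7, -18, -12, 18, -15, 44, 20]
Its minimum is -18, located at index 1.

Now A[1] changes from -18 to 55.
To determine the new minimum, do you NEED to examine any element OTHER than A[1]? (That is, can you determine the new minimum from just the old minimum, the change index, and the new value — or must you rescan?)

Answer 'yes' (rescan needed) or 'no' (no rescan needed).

Old min = -18 at index 1
Change at index 1: -18 -> 55
Index 1 WAS the min and new value 55 > old min -18. Must rescan other elements to find the new min.
Needs rescan: yes

Answer: yes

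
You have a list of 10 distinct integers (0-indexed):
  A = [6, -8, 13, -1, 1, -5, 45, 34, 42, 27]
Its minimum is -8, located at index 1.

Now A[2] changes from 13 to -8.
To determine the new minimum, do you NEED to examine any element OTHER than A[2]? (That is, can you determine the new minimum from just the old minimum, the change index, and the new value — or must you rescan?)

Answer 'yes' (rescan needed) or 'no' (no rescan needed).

Old min = -8 at index 1
Change at index 2: 13 -> -8
Index 2 was NOT the min. New min = min(-8, -8). No rescan of other elements needed.
Needs rescan: no

Answer: no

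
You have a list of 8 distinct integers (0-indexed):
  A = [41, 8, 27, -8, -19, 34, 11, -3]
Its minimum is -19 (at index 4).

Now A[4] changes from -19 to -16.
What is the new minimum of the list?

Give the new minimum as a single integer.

Old min = -19 (at index 4)
Change: A[4] -19 -> -16
Changed element WAS the min. Need to check: is -16 still <= all others?
  Min of remaining elements: -8
  New min = min(-16, -8) = -16

Answer: -16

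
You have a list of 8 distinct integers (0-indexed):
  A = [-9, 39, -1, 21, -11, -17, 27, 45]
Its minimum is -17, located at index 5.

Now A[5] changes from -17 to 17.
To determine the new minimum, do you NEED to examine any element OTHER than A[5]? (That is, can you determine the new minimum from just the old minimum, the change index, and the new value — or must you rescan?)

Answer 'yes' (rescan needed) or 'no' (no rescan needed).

Old min = -17 at index 5
Change at index 5: -17 -> 17
Index 5 WAS the min and new value 17 > old min -17. Must rescan other elements to find the new min.
Needs rescan: yes

Answer: yes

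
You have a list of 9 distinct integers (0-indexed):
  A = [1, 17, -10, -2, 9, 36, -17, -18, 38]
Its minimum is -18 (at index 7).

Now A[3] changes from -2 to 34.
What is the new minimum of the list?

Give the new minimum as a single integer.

Answer: -18

Derivation:
Old min = -18 (at index 7)
Change: A[3] -2 -> 34
Changed element was NOT the old min.
  New min = min(old_min, new_val) = min(-18, 34) = -18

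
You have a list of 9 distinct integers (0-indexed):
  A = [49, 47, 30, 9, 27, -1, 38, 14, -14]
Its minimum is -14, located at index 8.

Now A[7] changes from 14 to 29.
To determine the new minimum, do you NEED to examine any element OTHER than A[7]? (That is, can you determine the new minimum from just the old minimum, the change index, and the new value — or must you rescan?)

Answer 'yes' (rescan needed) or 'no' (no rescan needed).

Answer: no

Derivation:
Old min = -14 at index 8
Change at index 7: 14 -> 29
Index 7 was NOT the min. New min = min(-14, 29). No rescan of other elements needed.
Needs rescan: no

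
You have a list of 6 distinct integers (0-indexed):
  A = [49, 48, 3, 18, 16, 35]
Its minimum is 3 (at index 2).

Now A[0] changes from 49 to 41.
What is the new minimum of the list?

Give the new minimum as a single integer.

Old min = 3 (at index 2)
Change: A[0] 49 -> 41
Changed element was NOT the old min.
  New min = min(old_min, new_val) = min(3, 41) = 3

Answer: 3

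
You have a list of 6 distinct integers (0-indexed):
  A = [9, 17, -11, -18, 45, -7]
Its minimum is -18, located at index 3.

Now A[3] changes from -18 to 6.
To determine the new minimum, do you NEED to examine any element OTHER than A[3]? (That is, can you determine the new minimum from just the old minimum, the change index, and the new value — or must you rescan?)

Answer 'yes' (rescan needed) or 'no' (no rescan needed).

Old min = -18 at index 3
Change at index 3: -18 -> 6
Index 3 WAS the min and new value 6 > old min -18. Must rescan other elements to find the new min.
Needs rescan: yes

Answer: yes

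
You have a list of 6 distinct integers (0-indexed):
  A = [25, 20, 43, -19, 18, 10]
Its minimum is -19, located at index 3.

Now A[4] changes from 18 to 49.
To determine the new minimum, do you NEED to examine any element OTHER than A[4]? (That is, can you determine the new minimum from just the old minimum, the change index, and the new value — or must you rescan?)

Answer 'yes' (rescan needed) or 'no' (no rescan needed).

Old min = -19 at index 3
Change at index 4: 18 -> 49
Index 4 was NOT the min. New min = min(-19, 49). No rescan of other elements needed.
Needs rescan: no

Answer: no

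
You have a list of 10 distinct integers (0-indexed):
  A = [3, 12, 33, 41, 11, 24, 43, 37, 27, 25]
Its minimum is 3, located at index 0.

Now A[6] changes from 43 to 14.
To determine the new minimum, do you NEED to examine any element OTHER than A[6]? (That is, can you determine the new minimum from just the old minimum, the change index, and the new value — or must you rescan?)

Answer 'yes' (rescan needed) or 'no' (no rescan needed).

Answer: no

Derivation:
Old min = 3 at index 0
Change at index 6: 43 -> 14
Index 6 was NOT the min. New min = min(3, 14). No rescan of other elements needed.
Needs rescan: no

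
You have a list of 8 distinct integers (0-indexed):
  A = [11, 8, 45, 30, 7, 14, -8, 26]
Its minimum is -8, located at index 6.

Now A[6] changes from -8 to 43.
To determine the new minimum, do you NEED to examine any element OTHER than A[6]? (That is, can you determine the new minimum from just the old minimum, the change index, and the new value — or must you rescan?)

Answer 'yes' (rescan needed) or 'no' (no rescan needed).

Old min = -8 at index 6
Change at index 6: -8 -> 43
Index 6 WAS the min and new value 43 > old min -8. Must rescan other elements to find the new min.
Needs rescan: yes

Answer: yes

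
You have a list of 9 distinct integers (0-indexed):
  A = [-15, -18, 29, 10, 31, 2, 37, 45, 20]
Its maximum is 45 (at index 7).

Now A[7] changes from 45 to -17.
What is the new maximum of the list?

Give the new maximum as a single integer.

Answer: 37

Derivation:
Old max = 45 (at index 7)
Change: A[7] 45 -> -17
Changed element WAS the max -> may need rescan.
  Max of remaining elements: 37
  New max = max(-17, 37) = 37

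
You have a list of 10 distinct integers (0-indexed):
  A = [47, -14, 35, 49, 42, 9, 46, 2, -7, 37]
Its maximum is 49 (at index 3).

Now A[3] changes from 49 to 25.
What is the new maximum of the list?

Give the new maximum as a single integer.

Old max = 49 (at index 3)
Change: A[3] 49 -> 25
Changed element WAS the max -> may need rescan.
  Max of remaining elements: 47
  New max = max(25, 47) = 47

Answer: 47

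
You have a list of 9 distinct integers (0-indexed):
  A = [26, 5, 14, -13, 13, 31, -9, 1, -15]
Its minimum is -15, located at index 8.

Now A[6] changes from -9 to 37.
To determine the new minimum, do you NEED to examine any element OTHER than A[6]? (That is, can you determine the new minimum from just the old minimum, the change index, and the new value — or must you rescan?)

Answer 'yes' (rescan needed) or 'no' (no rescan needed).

Old min = -15 at index 8
Change at index 6: -9 -> 37
Index 6 was NOT the min. New min = min(-15, 37). No rescan of other elements needed.
Needs rescan: no

Answer: no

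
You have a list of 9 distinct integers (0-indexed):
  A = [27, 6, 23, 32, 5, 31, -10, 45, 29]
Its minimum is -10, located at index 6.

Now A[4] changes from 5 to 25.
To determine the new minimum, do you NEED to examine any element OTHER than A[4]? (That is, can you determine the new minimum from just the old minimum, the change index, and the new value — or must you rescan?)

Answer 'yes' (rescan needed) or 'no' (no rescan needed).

Answer: no

Derivation:
Old min = -10 at index 6
Change at index 4: 5 -> 25
Index 4 was NOT the min. New min = min(-10, 25). No rescan of other elements needed.
Needs rescan: no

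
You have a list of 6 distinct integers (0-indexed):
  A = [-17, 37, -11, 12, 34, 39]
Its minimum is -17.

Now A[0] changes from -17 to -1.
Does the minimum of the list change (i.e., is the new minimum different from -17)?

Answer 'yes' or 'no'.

Answer: yes

Derivation:
Old min = -17
Change: A[0] -17 -> -1
Changed element was the min; new min must be rechecked.
New min = -11; changed? yes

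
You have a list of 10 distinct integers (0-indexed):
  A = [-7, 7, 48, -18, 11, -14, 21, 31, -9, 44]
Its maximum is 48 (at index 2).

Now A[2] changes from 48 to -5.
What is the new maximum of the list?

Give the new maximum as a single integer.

Answer: 44

Derivation:
Old max = 48 (at index 2)
Change: A[2] 48 -> -5
Changed element WAS the max -> may need rescan.
  Max of remaining elements: 44
  New max = max(-5, 44) = 44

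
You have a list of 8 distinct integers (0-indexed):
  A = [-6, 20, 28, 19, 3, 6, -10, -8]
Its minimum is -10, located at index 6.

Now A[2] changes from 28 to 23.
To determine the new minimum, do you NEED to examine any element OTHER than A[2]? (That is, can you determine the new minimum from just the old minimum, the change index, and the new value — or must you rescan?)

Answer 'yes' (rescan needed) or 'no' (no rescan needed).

Old min = -10 at index 6
Change at index 2: 28 -> 23
Index 2 was NOT the min. New min = min(-10, 23). No rescan of other elements needed.
Needs rescan: no

Answer: no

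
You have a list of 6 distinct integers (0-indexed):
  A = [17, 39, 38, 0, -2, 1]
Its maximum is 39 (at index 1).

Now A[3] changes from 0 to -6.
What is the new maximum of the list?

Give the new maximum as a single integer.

Old max = 39 (at index 1)
Change: A[3] 0 -> -6
Changed element was NOT the old max.
  New max = max(old_max, new_val) = max(39, -6) = 39

Answer: 39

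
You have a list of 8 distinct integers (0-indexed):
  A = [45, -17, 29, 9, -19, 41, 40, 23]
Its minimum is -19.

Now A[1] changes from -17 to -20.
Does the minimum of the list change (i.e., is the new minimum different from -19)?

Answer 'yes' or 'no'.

Answer: yes

Derivation:
Old min = -19
Change: A[1] -17 -> -20
Changed element was NOT the min; min changes only if -20 < -19.
New min = -20; changed? yes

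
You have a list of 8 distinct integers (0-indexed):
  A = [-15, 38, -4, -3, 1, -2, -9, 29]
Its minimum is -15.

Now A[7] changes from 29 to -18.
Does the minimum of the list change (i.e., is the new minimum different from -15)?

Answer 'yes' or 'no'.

Answer: yes

Derivation:
Old min = -15
Change: A[7] 29 -> -18
Changed element was NOT the min; min changes only if -18 < -15.
New min = -18; changed? yes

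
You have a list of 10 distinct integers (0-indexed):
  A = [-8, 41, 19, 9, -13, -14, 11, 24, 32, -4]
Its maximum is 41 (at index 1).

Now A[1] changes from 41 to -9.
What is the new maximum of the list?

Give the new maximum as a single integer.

Answer: 32

Derivation:
Old max = 41 (at index 1)
Change: A[1] 41 -> -9
Changed element WAS the max -> may need rescan.
  Max of remaining elements: 32
  New max = max(-9, 32) = 32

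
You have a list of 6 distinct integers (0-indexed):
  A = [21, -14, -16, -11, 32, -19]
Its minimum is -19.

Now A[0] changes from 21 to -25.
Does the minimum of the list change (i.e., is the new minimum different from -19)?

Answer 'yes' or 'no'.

Answer: yes

Derivation:
Old min = -19
Change: A[0] 21 -> -25
Changed element was NOT the min; min changes only if -25 < -19.
New min = -25; changed? yes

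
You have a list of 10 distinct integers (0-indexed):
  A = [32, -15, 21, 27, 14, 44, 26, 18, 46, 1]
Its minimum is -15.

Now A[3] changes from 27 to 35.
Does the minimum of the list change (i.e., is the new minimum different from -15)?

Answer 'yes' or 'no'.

Old min = -15
Change: A[3] 27 -> 35
Changed element was NOT the min; min changes only if 35 < -15.
New min = -15; changed? no

Answer: no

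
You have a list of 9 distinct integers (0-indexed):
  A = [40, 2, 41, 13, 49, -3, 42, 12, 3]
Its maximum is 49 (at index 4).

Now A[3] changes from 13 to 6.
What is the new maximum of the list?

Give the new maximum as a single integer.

Old max = 49 (at index 4)
Change: A[3] 13 -> 6
Changed element was NOT the old max.
  New max = max(old_max, new_val) = max(49, 6) = 49

Answer: 49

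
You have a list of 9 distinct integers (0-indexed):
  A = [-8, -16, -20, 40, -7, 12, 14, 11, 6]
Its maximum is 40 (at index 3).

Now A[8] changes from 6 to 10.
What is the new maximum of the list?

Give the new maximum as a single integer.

Answer: 40

Derivation:
Old max = 40 (at index 3)
Change: A[8] 6 -> 10
Changed element was NOT the old max.
  New max = max(old_max, new_val) = max(40, 10) = 40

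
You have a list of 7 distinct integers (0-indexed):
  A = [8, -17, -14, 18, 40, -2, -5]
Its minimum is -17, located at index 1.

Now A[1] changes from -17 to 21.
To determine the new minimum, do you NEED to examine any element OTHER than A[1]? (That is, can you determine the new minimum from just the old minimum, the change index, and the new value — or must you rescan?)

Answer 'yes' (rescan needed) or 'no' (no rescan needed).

Answer: yes

Derivation:
Old min = -17 at index 1
Change at index 1: -17 -> 21
Index 1 WAS the min and new value 21 > old min -17. Must rescan other elements to find the new min.
Needs rescan: yes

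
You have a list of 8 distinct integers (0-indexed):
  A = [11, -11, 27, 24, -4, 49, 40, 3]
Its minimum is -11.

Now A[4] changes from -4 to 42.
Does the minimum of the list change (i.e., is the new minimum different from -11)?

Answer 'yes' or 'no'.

Old min = -11
Change: A[4] -4 -> 42
Changed element was NOT the min; min changes only if 42 < -11.
New min = -11; changed? no

Answer: no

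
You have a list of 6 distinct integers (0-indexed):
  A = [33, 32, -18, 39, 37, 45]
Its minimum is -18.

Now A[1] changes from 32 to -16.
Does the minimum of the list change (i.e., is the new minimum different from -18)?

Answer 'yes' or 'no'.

Old min = -18
Change: A[1] 32 -> -16
Changed element was NOT the min; min changes only if -16 < -18.
New min = -18; changed? no

Answer: no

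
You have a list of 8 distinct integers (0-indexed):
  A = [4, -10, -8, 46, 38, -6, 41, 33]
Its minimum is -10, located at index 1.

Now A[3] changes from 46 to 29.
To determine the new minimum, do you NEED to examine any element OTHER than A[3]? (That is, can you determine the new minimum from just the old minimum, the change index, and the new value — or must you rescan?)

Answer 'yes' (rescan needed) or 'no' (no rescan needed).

Old min = -10 at index 1
Change at index 3: 46 -> 29
Index 3 was NOT the min. New min = min(-10, 29). No rescan of other elements needed.
Needs rescan: no

Answer: no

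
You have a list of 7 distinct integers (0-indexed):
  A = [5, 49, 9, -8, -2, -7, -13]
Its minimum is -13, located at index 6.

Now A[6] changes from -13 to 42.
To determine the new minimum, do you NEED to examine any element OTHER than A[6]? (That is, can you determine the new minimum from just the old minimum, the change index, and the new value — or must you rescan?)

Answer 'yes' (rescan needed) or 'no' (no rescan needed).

Answer: yes

Derivation:
Old min = -13 at index 6
Change at index 6: -13 -> 42
Index 6 WAS the min and new value 42 > old min -13. Must rescan other elements to find the new min.
Needs rescan: yes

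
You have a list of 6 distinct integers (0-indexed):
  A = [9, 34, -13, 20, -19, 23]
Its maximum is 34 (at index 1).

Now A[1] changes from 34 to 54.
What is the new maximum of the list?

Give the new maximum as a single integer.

Answer: 54

Derivation:
Old max = 34 (at index 1)
Change: A[1] 34 -> 54
Changed element WAS the max -> may need rescan.
  Max of remaining elements: 23
  New max = max(54, 23) = 54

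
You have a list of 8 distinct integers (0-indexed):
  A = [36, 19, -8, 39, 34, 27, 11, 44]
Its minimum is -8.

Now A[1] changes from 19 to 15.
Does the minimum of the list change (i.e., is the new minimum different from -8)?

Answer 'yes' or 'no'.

Answer: no

Derivation:
Old min = -8
Change: A[1] 19 -> 15
Changed element was NOT the min; min changes only if 15 < -8.
New min = -8; changed? no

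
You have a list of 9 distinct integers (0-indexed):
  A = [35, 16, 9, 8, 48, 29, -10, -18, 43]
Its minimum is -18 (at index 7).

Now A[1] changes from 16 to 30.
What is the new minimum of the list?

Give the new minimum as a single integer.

Answer: -18

Derivation:
Old min = -18 (at index 7)
Change: A[1] 16 -> 30
Changed element was NOT the old min.
  New min = min(old_min, new_val) = min(-18, 30) = -18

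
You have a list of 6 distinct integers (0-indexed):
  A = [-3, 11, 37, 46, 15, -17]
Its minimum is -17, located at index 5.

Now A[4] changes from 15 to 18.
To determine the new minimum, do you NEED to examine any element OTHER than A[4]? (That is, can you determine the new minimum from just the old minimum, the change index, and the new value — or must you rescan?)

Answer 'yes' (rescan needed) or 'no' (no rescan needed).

Old min = -17 at index 5
Change at index 4: 15 -> 18
Index 4 was NOT the min. New min = min(-17, 18). No rescan of other elements needed.
Needs rescan: no

Answer: no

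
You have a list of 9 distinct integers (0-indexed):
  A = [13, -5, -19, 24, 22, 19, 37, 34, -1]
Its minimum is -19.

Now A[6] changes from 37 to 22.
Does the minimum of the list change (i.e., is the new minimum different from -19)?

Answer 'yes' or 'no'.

Old min = -19
Change: A[6] 37 -> 22
Changed element was NOT the min; min changes only if 22 < -19.
New min = -19; changed? no

Answer: no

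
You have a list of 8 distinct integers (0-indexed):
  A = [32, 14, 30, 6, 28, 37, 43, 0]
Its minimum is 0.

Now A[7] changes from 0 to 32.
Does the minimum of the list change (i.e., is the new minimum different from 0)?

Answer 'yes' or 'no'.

Old min = 0
Change: A[7] 0 -> 32
Changed element was the min; new min must be rechecked.
New min = 6; changed? yes

Answer: yes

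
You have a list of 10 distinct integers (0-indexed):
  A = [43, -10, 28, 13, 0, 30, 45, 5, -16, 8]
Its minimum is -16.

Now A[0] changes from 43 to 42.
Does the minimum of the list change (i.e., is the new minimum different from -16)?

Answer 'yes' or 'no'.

Old min = -16
Change: A[0] 43 -> 42
Changed element was NOT the min; min changes only if 42 < -16.
New min = -16; changed? no

Answer: no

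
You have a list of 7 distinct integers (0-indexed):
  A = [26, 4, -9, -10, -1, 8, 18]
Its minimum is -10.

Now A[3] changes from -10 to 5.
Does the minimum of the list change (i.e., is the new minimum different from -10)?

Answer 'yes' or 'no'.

Answer: yes

Derivation:
Old min = -10
Change: A[3] -10 -> 5
Changed element was the min; new min must be rechecked.
New min = -9; changed? yes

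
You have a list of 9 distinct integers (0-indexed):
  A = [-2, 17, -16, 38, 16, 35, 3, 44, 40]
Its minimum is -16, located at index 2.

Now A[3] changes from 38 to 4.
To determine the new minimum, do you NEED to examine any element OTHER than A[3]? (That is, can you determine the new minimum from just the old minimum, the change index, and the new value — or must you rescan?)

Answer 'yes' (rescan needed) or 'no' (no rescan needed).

Old min = -16 at index 2
Change at index 3: 38 -> 4
Index 3 was NOT the min. New min = min(-16, 4). No rescan of other elements needed.
Needs rescan: no

Answer: no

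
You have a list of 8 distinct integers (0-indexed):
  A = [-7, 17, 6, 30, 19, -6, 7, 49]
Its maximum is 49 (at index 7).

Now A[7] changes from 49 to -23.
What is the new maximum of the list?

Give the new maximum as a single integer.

Answer: 30

Derivation:
Old max = 49 (at index 7)
Change: A[7] 49 -> -23
Changed element WAS the max -> may need rescan.
  Max of remaining elements: 30
  New max = max(-23, 30) = 30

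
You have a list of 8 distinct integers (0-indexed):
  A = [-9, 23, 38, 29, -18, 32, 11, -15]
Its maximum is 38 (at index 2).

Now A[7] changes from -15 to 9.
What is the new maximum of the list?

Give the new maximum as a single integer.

Answer: 38

Derivation:
Old max = 38 (at index 2)
Change: A[7] -15 -> 9
Changed element was NOT the old max.
  New max = max(old_max, new_val) = max(38, 9) = 38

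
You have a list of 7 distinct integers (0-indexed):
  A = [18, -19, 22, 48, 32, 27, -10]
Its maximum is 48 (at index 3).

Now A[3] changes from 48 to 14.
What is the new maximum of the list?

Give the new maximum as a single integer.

Answer: 32

Derivation:
Old max = 48 (at index 3)
Change: A[3] 48 -> 14
Changed element WAS the max -> may need rescan.
  Max of remaining elements: 32
  New max = max(14, 32) = 32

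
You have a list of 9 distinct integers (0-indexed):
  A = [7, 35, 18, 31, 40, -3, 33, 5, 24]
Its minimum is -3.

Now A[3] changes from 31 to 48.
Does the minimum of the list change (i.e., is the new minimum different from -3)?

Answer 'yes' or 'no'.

Answer: no

Derivation:
Old min = -3
Change: A[3] 31 -> 48
Changed element was NOT the min; min changes only if 48 < -3.
New min = -3; changed? no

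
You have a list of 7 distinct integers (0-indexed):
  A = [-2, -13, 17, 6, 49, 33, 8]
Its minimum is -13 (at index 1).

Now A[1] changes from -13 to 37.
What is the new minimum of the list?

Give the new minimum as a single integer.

Answer: -2

Derivation:
Old min = -13 (at index 1)
Change: A[1] -13 -> 37
Changed element WAS the min. Need to check: is 37 still <= all others?
  Min of remaining elements: -2
  New min = min(37, -2) = -2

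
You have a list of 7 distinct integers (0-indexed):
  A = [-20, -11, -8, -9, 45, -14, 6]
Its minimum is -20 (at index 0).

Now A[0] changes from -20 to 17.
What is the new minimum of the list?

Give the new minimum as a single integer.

Answer: -14

Derivation:
Old min = -20 (at index 0)
Change: A[0] -20 -> 17
Changed element WAS the min. Need to check: is 17 still <= all others?
  Min of remaining elements: -14
  New min = min(17, -14) = -14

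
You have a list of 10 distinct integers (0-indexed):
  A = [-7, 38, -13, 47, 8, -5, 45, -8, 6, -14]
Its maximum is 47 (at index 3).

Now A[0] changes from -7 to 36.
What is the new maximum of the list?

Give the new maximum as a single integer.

Answer: 47

Derivation:
Old max = 47 (at index 3)
Change: A[0] -7 -> 36
Changed element was NOT the old max.
  New max = max(old_max, new_val) = max(47, 36) = 47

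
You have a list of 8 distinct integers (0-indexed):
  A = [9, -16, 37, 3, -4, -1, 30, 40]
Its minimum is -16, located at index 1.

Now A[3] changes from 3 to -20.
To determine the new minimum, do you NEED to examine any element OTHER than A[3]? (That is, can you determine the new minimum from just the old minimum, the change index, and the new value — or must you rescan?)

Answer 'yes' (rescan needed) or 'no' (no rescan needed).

Old min = -16 at index 1
Change at index 3: 3 -> -20
Index 3 was NOT the min. New min = min(-16, -20). No rescan of other elements needed.
Needs rescan: no

Answer: no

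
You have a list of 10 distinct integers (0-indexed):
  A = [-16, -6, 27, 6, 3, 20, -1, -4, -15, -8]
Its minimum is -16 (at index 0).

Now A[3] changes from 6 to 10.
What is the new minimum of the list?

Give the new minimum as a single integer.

Answer: -16

Derivation:
Old min = -16 (at index 0)
Change: A[3] 6 -> 10
Changed element was NOT the old min.
  New min = min(old_min, new_val) = min(-16, 10) = -16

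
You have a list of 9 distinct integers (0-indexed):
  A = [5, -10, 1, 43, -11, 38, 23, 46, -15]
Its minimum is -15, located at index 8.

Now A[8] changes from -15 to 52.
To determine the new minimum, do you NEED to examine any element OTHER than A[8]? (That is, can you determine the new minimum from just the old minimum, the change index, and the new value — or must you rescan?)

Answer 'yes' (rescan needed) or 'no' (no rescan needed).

Answer: yes

Derivation:
Old min = -15 at index 8
Change at index 8: -15 -> 52
Index 8 WAS the min and new value 52 > old min -15. Must rescan other elements to find the new min.
Needs rescan: yes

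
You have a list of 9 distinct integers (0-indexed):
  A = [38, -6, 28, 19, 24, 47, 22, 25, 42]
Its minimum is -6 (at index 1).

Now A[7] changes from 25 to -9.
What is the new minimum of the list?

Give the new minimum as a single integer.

Answer: -9

Derivation:
Old min = -6 (at index 1)
Change: A[7] 25 -> -9
Changed element was NOT the old min.
  New min = min(old_min, new_val) = min(-6, -9) = -9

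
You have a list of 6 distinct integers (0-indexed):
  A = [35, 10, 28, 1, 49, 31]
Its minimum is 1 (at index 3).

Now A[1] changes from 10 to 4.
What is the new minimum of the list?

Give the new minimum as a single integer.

Old min = 1 (at index 3)
Change: A[1] 10 -> 4
Changed element was NOT the old min.
  New min = min(old_min, new_val) = min(1, 4) = 1

Answer: 1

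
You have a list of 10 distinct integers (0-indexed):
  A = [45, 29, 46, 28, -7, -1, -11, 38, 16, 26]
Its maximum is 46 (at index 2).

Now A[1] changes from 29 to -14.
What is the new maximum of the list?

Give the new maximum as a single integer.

Old max = 46 (at index 2)
Change: A[1] 29 -> -14
Changed element was NOT the old max.
  New max = max(old_max, new_val) = max(46, -14) = 46

Answer: 46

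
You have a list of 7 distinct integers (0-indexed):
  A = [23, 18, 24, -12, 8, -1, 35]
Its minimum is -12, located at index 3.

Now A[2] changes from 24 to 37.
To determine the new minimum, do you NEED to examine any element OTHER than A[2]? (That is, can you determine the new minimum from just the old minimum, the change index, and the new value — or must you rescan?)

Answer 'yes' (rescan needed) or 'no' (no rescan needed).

Old min = -12 at index 3
Change at index 2: 24 -> 37
Index 2 was NOT the min. New min = min(-12, 37). No rescan of other elements needed.
Needs rescan: no

Answer: no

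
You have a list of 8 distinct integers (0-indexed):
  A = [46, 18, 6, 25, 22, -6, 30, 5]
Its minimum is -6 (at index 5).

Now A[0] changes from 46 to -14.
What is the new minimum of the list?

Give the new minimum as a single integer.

Answer: -14

Derivation:
Old min = -6 (at index 5)
Change: A[0] 46 -> -14
Changed element was NOT the old min.
  New min = min(old_min, new_val) = min(-6, -14) = -14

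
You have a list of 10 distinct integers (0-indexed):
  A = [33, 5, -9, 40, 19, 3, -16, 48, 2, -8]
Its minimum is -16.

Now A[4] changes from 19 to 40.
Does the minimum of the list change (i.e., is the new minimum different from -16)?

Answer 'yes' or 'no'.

Old min = -16
Change: A[4] 19 -> 40
Changed element was NOT the min; min changes only if 40 < -16.
New min = -16; changed? no

Answer: no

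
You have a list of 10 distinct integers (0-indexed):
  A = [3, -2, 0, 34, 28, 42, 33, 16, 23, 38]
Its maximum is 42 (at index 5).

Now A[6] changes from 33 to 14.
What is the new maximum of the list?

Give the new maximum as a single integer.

Answer: 42

Derivation:
Old max = 42 (at index 5)
Change: A[6] 33 -> 14
Changed element was NOT the old max.
  New max = max(old_max, new_val) = max(42, 14) = 42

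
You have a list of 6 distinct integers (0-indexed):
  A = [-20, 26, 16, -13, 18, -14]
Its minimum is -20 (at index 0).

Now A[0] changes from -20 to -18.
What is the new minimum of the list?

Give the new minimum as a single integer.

Old min = -20 (at index 0)
Change: A[0] -20 -> -18
Changed element WAS the min. Need to check: is -18 still <= all others?
  Min of remaining elements: -14
  New min = min(-18, -14) = -18

Answer: -18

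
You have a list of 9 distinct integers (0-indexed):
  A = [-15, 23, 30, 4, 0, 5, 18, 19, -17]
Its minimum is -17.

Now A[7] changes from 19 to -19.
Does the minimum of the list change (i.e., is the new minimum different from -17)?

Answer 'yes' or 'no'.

Answer: yes

Derivation:
Old min = -17
Change: A[7] 19 -> -19
Changed element was NOT the min; min changes only if -19 < -17.
New min = -19; changed? yes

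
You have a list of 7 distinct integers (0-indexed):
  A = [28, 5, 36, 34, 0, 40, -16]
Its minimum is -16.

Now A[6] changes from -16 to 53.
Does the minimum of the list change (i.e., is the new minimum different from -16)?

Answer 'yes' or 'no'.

Old min = -16
Change: A[6] -16 -> 53
Changed element was the min; new min must be rechecked.
New min = 0; changed? yes

Answer: yes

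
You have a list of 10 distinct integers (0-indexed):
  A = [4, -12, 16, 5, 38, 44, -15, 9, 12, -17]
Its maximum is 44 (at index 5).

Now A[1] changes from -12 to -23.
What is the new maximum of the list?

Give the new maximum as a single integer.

Answer: 44

Derivation:
Old max = 44 (at index 5)
Change: A[1] -12 -> -23
Changed element was NOT the old max.
  New max = max(old_max, new_val) = max(44, -23) = 44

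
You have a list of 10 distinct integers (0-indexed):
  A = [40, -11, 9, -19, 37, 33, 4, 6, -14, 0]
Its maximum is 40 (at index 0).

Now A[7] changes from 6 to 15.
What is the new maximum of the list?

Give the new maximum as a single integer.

Answer: 40

Derivation:
Old max = 40 (at index 0)
Change: A[7] 6 -> 15
Changed element was NOT the old max.
  New max = max(old_max, new_val) = max(40, 15) = 40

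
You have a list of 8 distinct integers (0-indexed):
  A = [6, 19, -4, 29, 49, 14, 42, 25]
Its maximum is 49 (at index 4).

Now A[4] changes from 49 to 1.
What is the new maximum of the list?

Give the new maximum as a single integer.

Answer: 42

Derivation:
Old max = 49 (at index 4)
Change: A[4] 49 -> 1
Changed element WAS the max -> may need rescan.
  Max of remaining elements: 42
  New max = max(1, 42) = 42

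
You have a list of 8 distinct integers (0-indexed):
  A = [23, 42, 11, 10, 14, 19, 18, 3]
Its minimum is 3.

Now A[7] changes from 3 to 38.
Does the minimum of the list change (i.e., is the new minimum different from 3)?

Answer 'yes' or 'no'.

Answer: yes

Derivation:
Old min = 3
Change: A[7] 3 -> 38
Changed element was the min; new min must be rechecked.
New min = 10; changed? yes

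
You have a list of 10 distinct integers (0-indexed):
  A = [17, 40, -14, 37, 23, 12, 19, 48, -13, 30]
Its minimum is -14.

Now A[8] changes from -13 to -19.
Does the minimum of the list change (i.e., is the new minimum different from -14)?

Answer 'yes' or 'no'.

Old min = -14
Change: A[8] -13 -> -19
Changed element was NOT the min; min changes only if -19 < -14.
New min = -19; changed? yes

Answer: yes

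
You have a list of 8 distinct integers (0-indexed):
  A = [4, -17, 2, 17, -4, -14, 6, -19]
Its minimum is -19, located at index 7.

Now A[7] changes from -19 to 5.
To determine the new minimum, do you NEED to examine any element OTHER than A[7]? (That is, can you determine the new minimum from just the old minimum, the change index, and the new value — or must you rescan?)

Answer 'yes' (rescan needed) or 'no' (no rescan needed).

Answer: yes

Derivation:
Old min = -19 at index 7
Change at index 7: -19 -> 5
Index 7 WAS the min and new value 5 > old min -19. Must rescan other elements to find the new min.
Needs rescan: yes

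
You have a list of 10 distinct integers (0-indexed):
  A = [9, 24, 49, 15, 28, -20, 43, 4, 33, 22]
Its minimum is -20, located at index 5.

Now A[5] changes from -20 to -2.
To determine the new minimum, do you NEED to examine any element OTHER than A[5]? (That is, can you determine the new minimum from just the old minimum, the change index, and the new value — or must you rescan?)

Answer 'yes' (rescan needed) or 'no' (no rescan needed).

Answer: yes

Derivation:
Old min = -20 at index 5
Change at index 5: -20 -> -2
Index 5 WAS the min and new value -2 > old min -20. Must rescan other elements to find the new min.
Needs rescan: yes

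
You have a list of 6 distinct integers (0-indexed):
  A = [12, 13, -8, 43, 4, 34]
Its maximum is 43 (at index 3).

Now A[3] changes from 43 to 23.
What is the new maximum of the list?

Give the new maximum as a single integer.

Answer: 34

Derivation:
Old max = 43 (at index 3)
Change: A[3] 43 -> 23
Changed element WAS the max -> may need rescan.
  Max of remaining elements: 34
  New max = max(23, 34) = 34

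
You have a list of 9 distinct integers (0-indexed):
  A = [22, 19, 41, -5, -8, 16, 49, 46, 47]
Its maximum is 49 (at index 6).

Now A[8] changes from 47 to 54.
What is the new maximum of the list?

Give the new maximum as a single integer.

Old max = 49 (at index 6)
Change: A[8] 47 -> 54
Changed element was NOT the old max.
  New max = max(old_max, new_val) = max(49, 54) = 54

Answer: 54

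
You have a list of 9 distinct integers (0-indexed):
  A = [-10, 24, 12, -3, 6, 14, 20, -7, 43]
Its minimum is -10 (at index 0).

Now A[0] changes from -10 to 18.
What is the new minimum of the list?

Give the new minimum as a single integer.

Old min = -10 (at index 0)
Change: A[0] -10 -> 18
Changed element WAS the min. Need to check: is 18 still <= all others?
  Min of remaining elements: -7
  New min = min(18, -7) = -7

Answer: -7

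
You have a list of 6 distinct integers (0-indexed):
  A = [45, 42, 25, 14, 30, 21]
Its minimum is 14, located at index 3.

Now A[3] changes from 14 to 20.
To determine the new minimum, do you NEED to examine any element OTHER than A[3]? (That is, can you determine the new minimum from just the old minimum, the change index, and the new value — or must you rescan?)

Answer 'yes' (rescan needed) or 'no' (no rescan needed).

Answer: yes

Derivation:
Old min = 14 at index 3
Change at index 3: 14 -> 20
Index 3 WAS the min and new value 20 > old min 14. Must rescan other elements to find the new min.
Needs rescan: yes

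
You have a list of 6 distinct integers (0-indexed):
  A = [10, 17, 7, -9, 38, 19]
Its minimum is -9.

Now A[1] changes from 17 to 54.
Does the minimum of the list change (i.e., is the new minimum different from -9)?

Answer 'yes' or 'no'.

Old min = -9
Change: A[1] 17 -> 54
Changed element was NOT the min; min changes only if 54 < -9.
New min = -9; changed? no

Answer: no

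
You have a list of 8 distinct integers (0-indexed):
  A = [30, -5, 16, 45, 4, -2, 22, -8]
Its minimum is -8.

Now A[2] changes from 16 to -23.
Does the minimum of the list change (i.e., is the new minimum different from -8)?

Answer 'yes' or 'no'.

Answer: yes

Derivation:
Old min = -8
Change: A[2] 16 -> -23
Changed element was NOT the min; min changes only if -23 < -8.
New min = -23; changed? yes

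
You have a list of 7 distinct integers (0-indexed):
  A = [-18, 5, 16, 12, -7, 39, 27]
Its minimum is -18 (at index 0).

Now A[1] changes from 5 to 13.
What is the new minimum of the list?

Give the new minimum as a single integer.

Answer: -18

Derivation:
Old min = -18 (at index 0)
Change: A[1] 5 -> 13
Changed element was NOT the old min.
  New min = min(old_min, new_val) = min(-18, 13) = -18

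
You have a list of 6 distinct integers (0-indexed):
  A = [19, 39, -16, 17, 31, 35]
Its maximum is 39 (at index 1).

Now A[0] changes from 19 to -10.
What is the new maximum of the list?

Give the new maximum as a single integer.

Answer: 39

Derivation:
Old max = 39 (at index 1)
Change: A[0] 19 -> -10
Changed element was NOT the old max.
  New max = max(old_max, new_val) = max(39, -10) = 39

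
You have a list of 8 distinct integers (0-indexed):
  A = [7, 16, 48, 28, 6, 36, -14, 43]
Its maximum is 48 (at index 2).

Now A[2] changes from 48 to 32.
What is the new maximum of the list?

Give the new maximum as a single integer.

Answer: 43

Derivation:
Old max = 48 (at index 2)
Change: A[2] 48 -> 32
Changed element WAS the max -> may need rescan.
  Max of remaining elements: 43
  New max = max(32, 43) = 43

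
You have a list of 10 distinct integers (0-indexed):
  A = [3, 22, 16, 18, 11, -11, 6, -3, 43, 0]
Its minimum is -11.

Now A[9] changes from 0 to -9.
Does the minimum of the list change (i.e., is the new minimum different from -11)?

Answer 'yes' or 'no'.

Old min = -11
Change: A[9] 0 -> -9
Changed element was NOT the min; min changes only if -9 < -11.
New min = -11; changed? no

Answer: no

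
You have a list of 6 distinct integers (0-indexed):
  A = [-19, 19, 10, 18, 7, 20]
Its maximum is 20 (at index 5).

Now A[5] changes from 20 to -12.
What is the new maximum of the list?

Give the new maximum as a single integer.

Old max = 20 (at index 5)
Change: A[5] 20 -> -12
Changed element WAS the max -> may need rescan.
  Max of remaining elements: 19
  New max = max(-12, 19) = 19

Answer: 19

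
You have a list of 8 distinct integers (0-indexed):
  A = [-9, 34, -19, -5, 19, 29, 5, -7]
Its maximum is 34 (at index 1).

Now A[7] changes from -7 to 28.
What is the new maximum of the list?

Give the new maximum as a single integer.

Answer: 34

Derivation:
Old max = 34 (at index 1)
Change: A[7] -7 -> 28
Changed element was NOT the old max.
  New max = max(old_max, new_val) = max(34, 28) = 34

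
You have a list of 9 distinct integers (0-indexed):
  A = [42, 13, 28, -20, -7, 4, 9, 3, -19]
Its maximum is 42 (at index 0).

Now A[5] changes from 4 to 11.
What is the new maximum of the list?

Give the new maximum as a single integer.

Answer: 42

Derivation:
Old max = 42 (at index 0)
Change: A[5] 4 -> 11
Changed element was NOT the old max.
  New max = max(old_max, new_val) = max(42, 11) = 42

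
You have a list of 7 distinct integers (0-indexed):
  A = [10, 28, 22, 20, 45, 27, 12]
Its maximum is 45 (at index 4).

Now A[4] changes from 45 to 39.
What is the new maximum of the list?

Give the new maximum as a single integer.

Old max = 45 (at index 4)
Change: A[4] 45 -> 39
Changed element WAS the max -> may need rescan.
  Max of remaining elements: 28
  New max = max(39, 28) = 39

Answer: 39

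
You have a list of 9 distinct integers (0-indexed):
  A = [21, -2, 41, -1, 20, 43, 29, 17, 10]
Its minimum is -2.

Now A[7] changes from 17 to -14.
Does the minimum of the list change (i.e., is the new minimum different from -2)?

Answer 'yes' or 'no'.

Answer: yes

Derivation:
Old min = -2
Change: A[7] 17 -> -14
Changed element was NOT the min; min changes only if -14 < -2.
New min = -14; changed? yes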